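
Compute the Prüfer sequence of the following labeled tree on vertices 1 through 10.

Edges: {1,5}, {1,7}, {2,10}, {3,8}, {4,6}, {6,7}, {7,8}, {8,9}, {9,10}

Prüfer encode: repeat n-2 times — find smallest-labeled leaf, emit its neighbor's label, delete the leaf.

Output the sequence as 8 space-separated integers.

Step 1: leaves = {2,3,4,5}. Remove smallest leaf 2, emit neighbor 10.
Step 2: leaves = {3,4,5,10}. Remove smallest leaf 3, emit neighbor 8.
Step 3: leaves = {4,5,10}. Remove smallest leaf 4, emit neighbor 6.
Step 4: leaves = {5,6,10}. Remove smallest leaf 5, emit neighbor 1.
Step 5: leaves = {1,6,10}. Remove smallest leaf 1, emit neighbor 7.
Step 6: leaves = {6,10}. Remove smallest leaf 6, emit neighbor 7.
Step 7: leaves = {7,10}. Remove smallest leaf 7, emit neighbor 8.
Step 8: leaves = {8,10}. Remove smallest leaf 8, emit neighbor 9.
Done: 2 vertices remain (9, 10). Sequence = [10 8 6 1 7 7 8 9]

Answer: 10 8 6 1 7 7 8 9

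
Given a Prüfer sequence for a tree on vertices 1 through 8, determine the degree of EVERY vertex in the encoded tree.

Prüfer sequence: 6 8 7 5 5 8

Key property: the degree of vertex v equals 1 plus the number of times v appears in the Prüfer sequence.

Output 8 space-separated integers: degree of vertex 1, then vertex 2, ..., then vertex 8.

p_1 = 6: count[6] becomes 1
p_2 = 8: count[8] becomes 1
p_3 = 7: count[7] becomes 1
p_4 = 5: count[5] becomes 1
p_5 = 5: count[5] becomes 2
p_6 = 8: count[8] becomes 2
Degrees (1 + count): deg[1]=1+0=1, deg[2]=1+0=1, deg[3]=1+0=1, deg[4]=1+0=1, deg[5]=1+2=3, deg[6]=1+1=2, deg[7]=1+1=2, deg[8]=1+2=3

Answer: 1 1 1 1 3 2 2 3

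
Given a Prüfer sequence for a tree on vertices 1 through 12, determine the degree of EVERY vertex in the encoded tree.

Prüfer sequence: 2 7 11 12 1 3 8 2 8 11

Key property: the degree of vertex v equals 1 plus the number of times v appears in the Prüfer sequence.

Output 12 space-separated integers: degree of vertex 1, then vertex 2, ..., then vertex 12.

Answer: 2 3 2 1 1 1 2 3 1 1 3 2

Derivation:
p_1 = 2: count[2] becomes 1
p_2 = 7: count[7] becomes 1
p_3 = 11: count[11] becomes 1
p_4 = 12: count[12] becomes 1
p_5 = 1: count[1] becomes 1
p_6 = 3: count[3] becomes 1
p_7 = 8: count[8] becomes 1
p_8 = 2: count[2] becomes 2
p_9 = 8: count[8] becomes 2
p_10 = 11: count[11] becomes 2
Degrees (1 + count): deg[1]=1+1=2, deg[2]=1+2=3, deg[3]=1+1=2, deg[4]=1+0=1, deg[5]=1+0=1, deg[6]=1+0=1, deg[7]=1+1=2, deg[8]=1+2=3, deg[9]=1+0=1, deg[10]=1+0=1, deg[11]=1+2=3, deg[12]=1+1=2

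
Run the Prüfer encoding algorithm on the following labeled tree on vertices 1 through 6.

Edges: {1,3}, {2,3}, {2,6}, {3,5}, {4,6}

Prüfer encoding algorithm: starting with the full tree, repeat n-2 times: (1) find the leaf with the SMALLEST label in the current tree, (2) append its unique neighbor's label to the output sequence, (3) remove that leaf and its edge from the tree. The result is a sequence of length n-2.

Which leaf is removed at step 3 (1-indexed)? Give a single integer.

Step 1: current leaves = {1,4,5}. Remove leaf 1 (neighbor: 3).
Step 2: current leaves = {4,5}. Remove leaf 4 (neighbor: 6).
Step 3: current leaves = {5,6}. Remove leaf 5 (neighbor: 3).

Answer: 5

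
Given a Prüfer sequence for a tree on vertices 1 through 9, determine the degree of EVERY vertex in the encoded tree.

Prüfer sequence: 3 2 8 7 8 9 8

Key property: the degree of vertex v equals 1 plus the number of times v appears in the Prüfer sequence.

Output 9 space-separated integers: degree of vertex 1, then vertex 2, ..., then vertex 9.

Answer: 1 2 2 1 1 1 2 4 2

Derivation:
p_1 = 3: count[3] becomes 1
p_2 = 2: count[2] becomes 1
p_3 = 8: count[8] becomes 1
p_4 = 7: count[7] becomes 1
p_5 = 8: count[8] becomes 2
p_6 = 9: count[9] becomes 1
p_7 = 8: count[8] becomes 3
Degrees (1 + count): deg[1]=1+0=1, deg[2]=1+1=2, deg[3]=1+1=2, deg[4]=1+0=1, deg[5]=1+0=1, deg[6]=1+0=1, deg[7]=1+1=2, deg[8]=1+3=4, deg[9]=1+1=2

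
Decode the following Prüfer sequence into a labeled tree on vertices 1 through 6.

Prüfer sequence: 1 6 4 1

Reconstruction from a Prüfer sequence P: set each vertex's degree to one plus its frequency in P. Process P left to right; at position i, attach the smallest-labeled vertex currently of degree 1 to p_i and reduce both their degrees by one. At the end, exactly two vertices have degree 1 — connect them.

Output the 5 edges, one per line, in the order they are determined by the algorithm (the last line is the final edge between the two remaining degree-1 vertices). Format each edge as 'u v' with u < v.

Initial degrees: {1:3, 2:1, 3:1, 4:2, 5:1, 6:2}
Step 1: smallest deg-1 vertex = 2, p_1 = 1. Add edge {1,2}. Now deg[2]=0, deg[1]=2.
Step 2: smallest deg-1 vertex = 3, p_2 = 6. Add edge {3,6}. Now deg[3]=0, deg[6]=1.
Step 3: smallest deg-1 vertex = 5, p_3 = 4. Add edge {4,5}. Now deg[5]=0, deg[4]=1.
Step 4: smallest deg-1 vertex = 4, p_4 = 1. Add edge {1,4}. Now deg[4]=0, deg[1]=1.
Final: two remaining deg-1 vertices are 1, 6. Add edge {1,6}.

Answer: 1 2
3 6
4 5
1 4
1 6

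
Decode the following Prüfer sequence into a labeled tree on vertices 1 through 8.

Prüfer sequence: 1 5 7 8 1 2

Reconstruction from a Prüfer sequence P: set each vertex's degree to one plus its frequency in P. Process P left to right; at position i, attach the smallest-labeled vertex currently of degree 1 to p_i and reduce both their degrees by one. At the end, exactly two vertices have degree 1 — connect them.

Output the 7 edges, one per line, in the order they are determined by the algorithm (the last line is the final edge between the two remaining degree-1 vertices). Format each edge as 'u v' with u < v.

Initial degrees: {1:3, 2:2, 3:1, 4:1, 5:2, 6:1, 7:2, 8:2}
Step 1: smallest deg-1 vertex = 3, p_1 = 1. Add edge {1,3}. Now deg[3]=0, deg[1]=2.
Step 2: smallest deg-1 vertex = 4, p_2 = 5. Add edge {4,5}. Now deg[4]=0, deg[5]=1.
Step 3: smallest deg-1 vertex = 5, p_3 = 7. Add edge {5,7}. Now deg[5]=0, deg[7]=1.
Step 4: smallest deg-1 vertex = 6, p_4 = 8. Add edge {6,8}. Now deg[6]=0, deg[8]=1.
Step 5: smallest deg-1 vertex = 7, p_5 = 1. Add edge {1,7}. Now deg[7]=0, deg[1]=1.
Step 6: smallest deg-1 vertex = 1, p_6 = 2. Add edge {1,2}. Now deg[1]=0, deg[2]=1.
Final: two remaining deg-1 vertices are 2, 8. Add edge {2,8}.

Answer: 1 3
4 5
5 7
6 8
1 7
1 2
2 8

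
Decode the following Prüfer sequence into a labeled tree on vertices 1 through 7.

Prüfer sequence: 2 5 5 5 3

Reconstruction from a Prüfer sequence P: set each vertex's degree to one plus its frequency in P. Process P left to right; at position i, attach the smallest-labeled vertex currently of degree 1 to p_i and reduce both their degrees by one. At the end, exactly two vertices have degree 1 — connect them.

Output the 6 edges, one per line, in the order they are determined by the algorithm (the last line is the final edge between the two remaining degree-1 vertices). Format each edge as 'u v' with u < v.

Answer: 1 2
2 5
4 5
5 6
3 5
3 7

Derivation:
Initial degrees: {1:1, 2:2, 3:2, 4:1, 5:4, 6:1, 7:1}
Step 1: smallest deg-1 vertex = 1, p_1 = 2. Add edge {1,2}. Now deg[1]=0, deg[2]=1.
Step 2: smallest deg-1 vertex = 2, p_2 = 5. Add edge {2,5}. Now deg[2]=0, deg[5]=3.
Step 3: smallest deg-1 vertex = 4, p_3 = 5. Add edge {4,5}. Now deg[4]=0, deg[5]=2.
Step 4: smallest deg-1 vertex = 6, p_4 = 5. Add edge {5,6}. Now deg[6]=0, deg[5]=1.
Step 5: smallest deg-1 vertex = 5, p_5 = 3. Add edge {3,5}. Now deg[5]=0, deg[3]=1.
Final: two remaining deg-1 vertices are 3, 7. Add edge {3,7}.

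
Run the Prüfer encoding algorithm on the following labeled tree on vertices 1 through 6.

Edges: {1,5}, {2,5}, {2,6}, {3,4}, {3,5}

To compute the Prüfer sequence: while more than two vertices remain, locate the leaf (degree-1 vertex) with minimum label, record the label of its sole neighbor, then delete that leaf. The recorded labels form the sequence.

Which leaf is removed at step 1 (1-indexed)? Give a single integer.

Step 1: current leaves = {1,4,6}. Remove leaf 1 (neighbor: 5).

Answer: 1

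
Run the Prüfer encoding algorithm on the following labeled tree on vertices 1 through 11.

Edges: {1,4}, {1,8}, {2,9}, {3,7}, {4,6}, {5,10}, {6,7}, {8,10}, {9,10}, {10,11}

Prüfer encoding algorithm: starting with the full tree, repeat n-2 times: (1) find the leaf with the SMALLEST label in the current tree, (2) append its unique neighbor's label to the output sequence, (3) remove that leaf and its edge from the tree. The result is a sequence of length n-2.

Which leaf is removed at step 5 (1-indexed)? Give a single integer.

Step 1: current leaves = {2,3,5,11}. Remove leaf 2 (neighbor: 9).
Step 2: current leaves = {3,5,9,11}. Remove leaf 3 (neighbor: 7).
Step 3: current leaves = {5,7,9,11}. Remove leaf 5 (neighbor: 10).
Step 4: current leaves = {7,9,11}. Remove leaf 7 (neighbor: 6).
Step 5: current leaves = {6,9,11}. Remove leaf 6 (neighbor: 4).

Answer: 6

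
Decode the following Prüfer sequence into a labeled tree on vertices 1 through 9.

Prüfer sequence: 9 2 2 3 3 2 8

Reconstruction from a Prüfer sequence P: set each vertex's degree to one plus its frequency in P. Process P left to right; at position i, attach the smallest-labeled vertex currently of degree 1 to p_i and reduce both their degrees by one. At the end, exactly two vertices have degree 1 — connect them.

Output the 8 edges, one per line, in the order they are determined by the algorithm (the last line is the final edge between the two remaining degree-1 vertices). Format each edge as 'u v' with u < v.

Answer: 1 9
2 4
2 5
3 6
3 7
2 3
2 8
8 9

Derivation:
Initial degrees: {1:1, 2:4, 3:3, 4:1, 5:1, 6:1, 7:1, 8:2, 9:2}
Step 1: smallest deg-1 vertex = 1, p_1 = 9. Add edge {1,9}. Now deg[1]=0, deg[9]=1.
Step 2: smallest deg-1 vertex = 4, p_2 = 2. Add edge {2,4}. Now deg[4]=0, deg[2]=3.
Step 3: smallest deg-1 vertex = 5, p_3 = 2. Add edge {2,5}. Now deg[5]=0, deg[2]=2.
Step 4: smallest deg-1 vertex = 6, p_4 = 3. Add edge {3,6}. Now deg[6]=0, deg[3]=2.
Step 5: smallest deg-1 vertex = 7, p_5 = 3. Add edge {3,7}. Now deg[7]=0, deg[3]=1.
Step 6: smallest deg-1 vertex = 3, p_6 = 2. Add edge {2,3}. Now deg[3]=0, deg[2]=1.
Step 7: smallest deg-1 vertex = 2, p_7 = 8. Add edge {2,8}. Now deg[2]=0, deg[8]=1.
Final: two remaining deg-1 vertices are 8, 9. Add edge {8,9}.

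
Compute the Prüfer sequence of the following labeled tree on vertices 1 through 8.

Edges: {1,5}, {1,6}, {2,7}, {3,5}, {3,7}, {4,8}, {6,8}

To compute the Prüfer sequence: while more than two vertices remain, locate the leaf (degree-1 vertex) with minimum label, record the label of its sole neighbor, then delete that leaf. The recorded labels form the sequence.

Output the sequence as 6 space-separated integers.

Step 1: leaves = {2,4}. Remove smallest leaf 2, emit neighbor 7.
Step 2: leaves = {4,7}. Remove smallest leaf 4, emit neighbor 8.
Step 3: leaves = {7,8}. Remove smallest leaf 7, emit neighbor 3.
Step 4: leaves = {3,8}. Remove smallest leaf 3, emit neighbor 5.
Step 5: leaves = {5,8}. Remove smallest leaf 5, emit neighbor 1.
Step 6: leaves = {1,8}. Remove smallest leaf 1, emit neighbor 6.
Done: 2 vertices remain (6, 8). Sequence = [7 8 3 5 1 6]

Answer: 7 8 3 5 1 6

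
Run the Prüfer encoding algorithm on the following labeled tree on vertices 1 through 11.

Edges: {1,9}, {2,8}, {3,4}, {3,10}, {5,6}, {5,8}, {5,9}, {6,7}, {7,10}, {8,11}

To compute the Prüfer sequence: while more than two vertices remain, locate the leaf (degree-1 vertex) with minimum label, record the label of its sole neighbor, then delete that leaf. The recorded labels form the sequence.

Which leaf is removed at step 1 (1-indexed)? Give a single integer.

Step 1: current leaves = {1,2,4,11}. Remove leaf 1 (neighbor: 9).

Answer: 1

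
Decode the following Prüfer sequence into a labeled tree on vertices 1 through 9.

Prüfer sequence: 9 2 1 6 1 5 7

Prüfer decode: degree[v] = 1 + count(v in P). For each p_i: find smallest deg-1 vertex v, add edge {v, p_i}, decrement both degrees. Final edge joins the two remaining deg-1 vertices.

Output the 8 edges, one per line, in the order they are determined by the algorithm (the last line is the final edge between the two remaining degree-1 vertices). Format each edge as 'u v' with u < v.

Answer: 3 9
2 4
1 2
6 8
1 6
1 5
5 7
7 9

Derivation:
Initial degrees: {1:3, 2:2, 3:1, 4:1, 5:2, 6:2, 7:2, 8:1, 9:2}
Step 1: smallest deg-1 vertex = 3, p_1 = 9. Add edge {3,9}. Now deg[3]=0, deg[9]=1.
Step 2: smallest deg-1 vertex = 4, p_2 = 2. Add edge {2,4}. Now deg[4]=0, deg[2]=1.
Step 3: smallest deg-1 vertex = 2, p_3 = 1. Add edge {1,2}. Now deg[2]=0, deg[1]=2.
Step 4: smallest deg-1 vertex = 8, p_4 = 6. Add edge {6,8}. Now deg[8]=0, deg[6]=1.
Step 5: smallest deg-1 vertex = 6, p_5 = 1. Add edge {1,6}. Now deg[6]=0, deg[1]=1.
Step 6: smallest deg-1 vertex = 1, p_6 = 5. Add edge {1,5}. Now deg[1]=0, deg[5]=1.
Step 7: smallest deg-1 vertex = 5, p_7 = 7. Add edge {5,7}. Now deg[5]=0, deg[7]=1.
Final: two remaining deg-1 vertices are 7, 9. Add edge {7,9}.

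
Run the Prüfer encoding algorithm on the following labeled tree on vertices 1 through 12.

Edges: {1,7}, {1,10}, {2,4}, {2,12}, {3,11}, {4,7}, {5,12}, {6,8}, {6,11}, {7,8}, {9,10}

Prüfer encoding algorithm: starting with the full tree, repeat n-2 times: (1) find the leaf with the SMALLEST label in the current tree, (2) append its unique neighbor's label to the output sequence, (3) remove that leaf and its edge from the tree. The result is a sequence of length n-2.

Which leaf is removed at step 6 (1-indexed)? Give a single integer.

Answer: 11

Derivation:
Step 1: current leaves = {3,5,9}. Remove leaf 3 (neighbor: 11).
Step 2: current leaves = {5,9,11}. Remove leaf 5 (neighbor: 12).
Step 3: current leaves = {9,11,12}. Remove leaf 9 (neighbor: 10).
Step 4: current leaves = {10,11,12}. Remove leaf 10 (neighbor: 1).
Step 5: current leaves = {1,11,12}. Remove leaf 1 (neighbor: 7).
Step 6: current leaves = {11,12}. Remove leaf 11 (neighbor: 6).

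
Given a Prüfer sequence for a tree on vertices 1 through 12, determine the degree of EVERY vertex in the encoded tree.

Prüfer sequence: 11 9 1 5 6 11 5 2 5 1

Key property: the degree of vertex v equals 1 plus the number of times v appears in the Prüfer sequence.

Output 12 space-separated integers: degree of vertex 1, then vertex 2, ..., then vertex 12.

p_1 = 11: count[11] becomes 1
p_2 = 9: count[9] becomes 1
p_3 = 1: count[1] becomes 1
p_4 = 5: count[5] becomes 1
p_5 = 6: count[6] becomes 1
p_6 = 11: count[11] becomes 2
p_7 = 5: count[5] becomes 2
p_8 = 2: count[2] becomes 1
p_9 = 5: count[5] becomes 3
p_10 = 1: count[1] becomes 2
Degrees (1 + count): deg[1]=1+2=3, deg[2]=1+1=2, deg[3]=1+0=1, deg[4]=1+0=1, deg[5]=1+3=4, deg[6]=1+1=2, deg[7]=1+0=1, deg[8]=1+0=1, deg[9]=1+1=2, deg[10]=1+0=1, deg[11]=1+2=3, deg[12]=1+0=1

Answer: 3 2 1 1 4 2 1 1 2 1 3 1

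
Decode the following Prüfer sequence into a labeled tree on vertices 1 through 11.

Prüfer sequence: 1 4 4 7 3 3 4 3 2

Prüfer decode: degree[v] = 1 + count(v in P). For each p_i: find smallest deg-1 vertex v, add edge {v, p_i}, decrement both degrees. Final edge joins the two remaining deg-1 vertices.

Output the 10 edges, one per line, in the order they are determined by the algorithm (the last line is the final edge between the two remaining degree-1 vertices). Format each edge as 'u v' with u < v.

Answer: 1 5
1 4
4 6
7 8
3 7
3 9
4 10
3 4
2 3
2 11

Derivation:
Initial degrees: {1:2, 2:2, 3:4, 4:4, 5:1, 6:1, 7:2, 8:1, 9:1, 10:1, 11:1}
Step 1: smallest deg-1 vertex = 5, p_1 = 1. Add edge {1,5}. Now deg[5]=0, deg[1]=1.
Step 2: smallest deg-1 vertex = 1, p_2 = 4. Add edge {1,4}. Now deg[1]=0, deg[4]=3.
Step 3: smallest deg-1 vertex = 6, p_3 = 4. Add edge {4,6}. Now deg[6]=0, deg[4]=2.
Step 4: smallest deg-1 vertex = 8, p_4 = 7. Add edge {7,8}. Now deg[8]=0, deg[7]=1.
Step 5: smallest deg-1 vertex = 7, p_5 = 3. Add edge {3,7}. Now deg[7]=0, deg[3]=3.
Step 6: smallest deg-1 vertex = 9, p_6 = 3. Add edge {3,9}. Now deg[9]=0, deg[3]=2.
Step 7: smallest deg-1 vertex = 10, p_7 = 4. Add edge {4,10}. Now deg[10]=0, deg[4]=1.
Step 8: smallest deg-1 vertex = 4, p_8 = 3. Add edge {3,4}. Now deg[4]=0, deg[3]=1.
Step 9: smallest deg-1 vertex = 3, p_9 = 2. Add edge {2,3}. Now deg[3]=0, deg[2]=1.
Final: two remaining deg-1 vertices are 2, 11. Add edge {2,11}.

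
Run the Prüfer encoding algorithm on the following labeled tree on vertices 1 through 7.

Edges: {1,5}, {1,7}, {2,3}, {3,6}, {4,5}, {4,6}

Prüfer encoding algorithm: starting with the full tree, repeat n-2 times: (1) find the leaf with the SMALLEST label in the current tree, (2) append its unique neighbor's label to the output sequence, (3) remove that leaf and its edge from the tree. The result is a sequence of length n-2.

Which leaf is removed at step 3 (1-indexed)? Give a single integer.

Answer: 6

Derivation:
Step 1: current leaves = {2,7}. Remove leaf 2 (neighbor: 3).
Step 2: current leaves = {3,7}. Remove leaf 3 (neighbor: 6).
Step 3: current leaves = {6,7}. Remove leaf 6 (neighbor: 4).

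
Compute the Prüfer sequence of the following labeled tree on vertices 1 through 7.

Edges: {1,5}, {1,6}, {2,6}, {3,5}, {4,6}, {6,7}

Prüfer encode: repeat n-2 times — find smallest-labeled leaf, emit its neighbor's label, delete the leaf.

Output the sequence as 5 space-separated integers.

Answer: 6 5 6 1 6

Derivation:
Step 1: leaves = {2,3,4,7}. Remove smallest leaf 2, emit neighbor 6.
Step 2: leaves = {3,4,7}. Remove smallest leaf 3, emit neighbor 5.
Step 3: leaves = {4,5,7}. Remove smallest leaf 4, emit neighbor 6.
Step 4: leaves = {5,7}. Remove smallest leaf 5, emit neighbor 1.
Step 5: leaves = {1,7}. Remove smallest leaf 1, emit neighbor 6.
Done: 2 vertices remain (6, 7). Sequence = [6 5 6 1 6]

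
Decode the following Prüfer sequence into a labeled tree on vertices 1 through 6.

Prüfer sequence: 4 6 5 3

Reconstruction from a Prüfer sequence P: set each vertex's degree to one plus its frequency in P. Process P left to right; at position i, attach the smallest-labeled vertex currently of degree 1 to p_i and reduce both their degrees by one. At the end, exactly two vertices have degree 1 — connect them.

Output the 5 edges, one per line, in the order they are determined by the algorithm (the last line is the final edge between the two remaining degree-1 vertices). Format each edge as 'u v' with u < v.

Initial degrees: {1:1, 2:1, 3:2, 4:2, 5:2, 6:2}
Step 1: smallest deg-1 vertex = 1, p_1 = 4. Add edge {1,4}. Now deg[1]=0, deg[4]=1.
Step 2: smallest deg-1 vertex = 2, p_2 = 6. Add edge {2,6}. Now deg[2]=0, deg[6]=1.
Step 3: smallest deg-1 vertex = 4, p_3 = 5. Add edge {4,5}. Now deg[4]=0, deg[5]=1.
Step 4: smallest deg-1 vertex = 5, p_4 = 3. Add edge {3,5}. Now deg[5]=0, deg[3]=1.
Final: two remaining deg-1 vertices are 3, 6. Add edge {3,6}.

Answer: 1 4
2 6
4 5
3 5
3 6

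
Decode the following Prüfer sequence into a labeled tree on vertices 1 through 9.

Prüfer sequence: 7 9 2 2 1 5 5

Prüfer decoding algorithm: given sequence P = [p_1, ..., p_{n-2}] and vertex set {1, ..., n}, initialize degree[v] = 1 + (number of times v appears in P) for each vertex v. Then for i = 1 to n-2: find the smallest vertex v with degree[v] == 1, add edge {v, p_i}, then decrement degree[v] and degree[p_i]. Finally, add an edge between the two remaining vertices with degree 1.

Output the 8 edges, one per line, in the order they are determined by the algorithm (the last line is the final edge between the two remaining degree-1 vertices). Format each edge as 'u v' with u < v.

Initial degrees: {1:2, 2:3, 3:1, 4:1, 5:3, 6:1, 7:2, 8:1, 9:2}
Step 1: smallest deg-1 vertex = 3, p_1 = 7. Add edge {3,7}. Now deg[3]=0, deg[7]=1.
Step 2: smallest deg-1 vertex = 4, p_2 = 9. Add edge {4,9}. Now deg[4]=0, deg[9]=1.
Step 3: smallest deg-1 vertex = 6, p_3 = 2. Add edge {2,6}. Now deg[6]=0, deg[2]=2.
Step 4: smallest deg-1 vertex = 7, p_4 = 2. Add edge {2,7}. Now deg[7]=0, deg[2]=1.
Step 5: smallest deg-1 vertex = 2, p_5 = 1. Add edge {1,2}. Now deg[2]=0, deg[1]=1.
Step 6: smallest deg-1 vertex = 1, p_6 = 5. Add edge {1,5}. Now deg[1]=0, deg[5]=2.
Step 7: smallest deg-1 vertex = 8, p_7 = 5. Add edge {5,8}. Now deg[8]=0, deg[5]=1.
Final: two remaining deg-1 vertices are 5, 9. Add edge {5,9}.

Answer: 3 7
4 9
2 6
2 7
1 2
1 5
5 8
5 9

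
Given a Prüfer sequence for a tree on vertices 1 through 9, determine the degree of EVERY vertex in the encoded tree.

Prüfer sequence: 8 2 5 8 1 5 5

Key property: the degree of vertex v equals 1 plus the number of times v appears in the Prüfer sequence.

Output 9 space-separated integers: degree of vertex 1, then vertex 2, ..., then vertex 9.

p_1 = 8: count[8] becomes 1
p_2 = 2: count[2] becomes 1
p_3 = 5: count[5] becomes 1
p_4 = 8: count[8] becomes 2
p_5 = 1: count[1] becomes 1
p_6 = 5: count[5] becomes 2
p_7 = 5: count[5] becomes 3
Degrees (1 + count): deg[1]=1+1=2, deg[2]=1+1=2, deg[3]=1+0=1, deg[4]=1+0=1, deg[5]=1+3=4, deg[6]=1+0=1, deg[7]=1+0=1, deg[8]=1+2=3, deg[9]=1+0=1

Answer: 2 2 1 1 4 1 1 3 1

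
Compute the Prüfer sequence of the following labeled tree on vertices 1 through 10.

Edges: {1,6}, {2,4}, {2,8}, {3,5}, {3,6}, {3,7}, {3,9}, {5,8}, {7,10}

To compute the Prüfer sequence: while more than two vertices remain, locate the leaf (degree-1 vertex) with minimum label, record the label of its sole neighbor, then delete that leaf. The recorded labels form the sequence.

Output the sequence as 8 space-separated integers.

Answer: 6 2 8 3 5 3 3 7

Derivation:
Step 1: leaves = {1,4,9,10}. Remove smallest leaf 1, emit neighbor 6.
Step 2: leaves = {4,6,9,10}. Remove smallest leaf 4, emit neighbor 2.
Step 3: leaves = {2,6,9,10}. Remove smallest leaf 2, emit neighbor 8.
Step 4: leaves = {6,8,9,10}. Remove smallest leaf 6, emit neighbor 3.
Step 5: leaves = {8,9,10}. Remove smallest leaf 8, emit neighbor 5.
Step 6: leaves = {5,9,10}. Remove smallest leaf 5, emit neighbor 3.
Step 7: leaves = {9,10}. Remove smallest leaf 9, emit neighbor 3.
Step 8: leaves = {3,10}. Remove smallest leaf 3, emit neighbor 7.
Done: 2 vertices remain (7, 10). Sequence = [6 2 8 3 5 3 3 7]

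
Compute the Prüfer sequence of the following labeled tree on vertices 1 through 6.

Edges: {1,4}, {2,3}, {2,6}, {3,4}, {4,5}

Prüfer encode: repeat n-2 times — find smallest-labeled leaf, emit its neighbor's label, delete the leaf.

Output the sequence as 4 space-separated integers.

Answer: 4 4 3 2

Derivation:
Step 1: leaves = {1,5,6}. Remove smallest leaf 1, emit neighbor 4.
Step 2: leaves = {5,6}. Remove smallest leaf 5, emit neighbor 4.
Step 3: leaves = {4,6}. Remove smallest leaf 4, emit neighbor 3.
Step 4: leaves = {3,6}. Remove smallest leaf 3, emit neighbor 2.
Done: 2 vertices remain (2, 6). Sequence = [4 4 3 2]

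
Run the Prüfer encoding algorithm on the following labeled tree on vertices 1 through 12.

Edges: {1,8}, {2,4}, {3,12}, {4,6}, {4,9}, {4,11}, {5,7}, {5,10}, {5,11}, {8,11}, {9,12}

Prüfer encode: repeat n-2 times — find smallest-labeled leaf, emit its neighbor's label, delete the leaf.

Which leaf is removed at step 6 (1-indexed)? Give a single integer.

Step 1: current leaves = {1,2,3,6,7,10}. Remove leaf 1 (neighbor: 8).
Step 2: current leaves = {2,3,6,7,8,10}. Remove leaf 2 (neighbor: 4).
Step 3: current leaves = {3,6,7,8,10}. Remove leaf 3 (neighbor: 12).
Step 4: current leaves = {6,7,8,10,12}. Remove leaf 6 (neighbor: 4).
Step 5: current leaves = {7,8,10,12}. Remove leaf 7 (neighbor: 5).
Step 6: current leaves = {8,10,12}. Remove leaf 8 (neighbor: 11).

Answer: 8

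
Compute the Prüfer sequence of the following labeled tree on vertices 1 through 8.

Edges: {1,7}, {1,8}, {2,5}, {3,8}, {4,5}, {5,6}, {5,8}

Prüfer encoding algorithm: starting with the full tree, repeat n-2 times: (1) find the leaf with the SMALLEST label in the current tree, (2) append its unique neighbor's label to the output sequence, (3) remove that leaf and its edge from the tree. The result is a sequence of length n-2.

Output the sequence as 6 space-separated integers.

Step 1: leaves = {2,3,4,6,7}. Remove smallest leaf 2, emit neighbor 5.
Step 2: leaves = {3,4,6,7}. Remove smallest leaf 3, emit neighbor 8.
Step 3: leaves = {4,6,7}. Remove smallest leaf 4, emit neighbor 5.
Step 4: leaves = {6,7}. Remove smallest leaf 6, emit neighbor 5.
Step 5: leaves = {5,7}. Remove smallest leaf 5, emit neighbor 8.
Step 6: leaves = {7,8}. Remove smallest leaf 7, emit neighbor 1.
Done: 2 vertices remain (1, 8). Sequence = [5 8 5 5 8 1]

Answer: 5 8 5 5 8 1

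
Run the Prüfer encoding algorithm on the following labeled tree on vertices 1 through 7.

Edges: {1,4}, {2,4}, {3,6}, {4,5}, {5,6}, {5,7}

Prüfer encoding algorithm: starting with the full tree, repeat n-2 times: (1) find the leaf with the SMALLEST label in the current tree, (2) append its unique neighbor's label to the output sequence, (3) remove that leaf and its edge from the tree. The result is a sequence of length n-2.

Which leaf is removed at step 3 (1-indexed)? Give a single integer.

Answer: 3

Derivation:
Step 1: current leaves = {1,2,3,7}. Remove leaf 1 (neighbor: 4).
Step 2: current leaves = {2,3,7}. Remove leaf 2 (neighbor: 4).
Step 3: current leaves = {3,4,7}. Remove leaf 3 (neighbor: 6).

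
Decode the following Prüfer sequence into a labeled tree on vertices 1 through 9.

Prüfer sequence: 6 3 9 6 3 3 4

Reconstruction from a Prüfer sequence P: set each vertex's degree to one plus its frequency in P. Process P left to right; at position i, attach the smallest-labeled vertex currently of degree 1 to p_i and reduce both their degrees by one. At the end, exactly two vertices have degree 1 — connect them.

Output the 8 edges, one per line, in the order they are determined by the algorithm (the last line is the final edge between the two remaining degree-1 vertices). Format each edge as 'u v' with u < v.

Answer: 1 6
2 3
5 9
6 7
3 6
3 8
3 4
4 9

Derivation:
Initial degrees: {1:1, 2:1, 3:4, 4:2, 5:1, 6:3, 7:1, 8:1, 9:2}
Step 1: smallest deg-1 vertex = 1, p_1 = 6. Add edge {1,6}. Now deg[1]=0, deg[6]=2.
Step 2: smallest deg-1 vertex = 2, p_2 = 3. Add edge {2,3}. Now deg[2]=0, deg[3]=3.
Step 3: smallest deg-1 vertex = 5, p_3 = 9. Add edge {5,9}. Now deg[5]=0, deg[9]=1.
Step 4: smallest deg-1 vertex = 7, p_4 = 6. Add edge {6,7}. Now deg[7]=0, deg[6]=1.
Step 5: smallest deg-1 vertex = 6, p_5 = 3. Add edge {3,6}. Now deg[6]=0, deg[3]=2.
Step 6: smallest deg-1 vertex = 8, p_6 = 3. Add edge {3,8}. Now deg[8]=0, deg[3]=1.
Step 7: smallest deg-1 vertex = 3, p_7 = 4. Add edge {3,4}. Now deg[3]=0, deg[4]=1.
Final: two remaining deg-1 vertices are 4, 9. Add edge {4,9}.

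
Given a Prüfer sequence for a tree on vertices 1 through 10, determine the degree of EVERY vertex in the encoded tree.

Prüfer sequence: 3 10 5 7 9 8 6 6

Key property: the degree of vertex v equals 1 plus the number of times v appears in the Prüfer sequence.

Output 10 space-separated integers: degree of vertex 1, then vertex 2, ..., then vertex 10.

Answer: 1 1 2 1 2 3 2 2 2 2

Derivation:
p_1 = 3: count[3] becomes 1
p_2 = 10: count[10] becomes 1
p_3 = 5: count[5] becomes 1
p_4 = 7: count[7] becomes 1
p_5 = 9: count[9] becomes 1
p_6 = 8: count[8] becomes 1
p_7 = 6: count[6] becomes 1
p_8 = 6: count[6] becomes 2
Degrees (1 + count): deg[1]=1+0=1, deg[2]=1+0=1, deg[3]=1+1=2, deg[4]=1+0=1, deg[5]=1+1=2, deg[6]=1+2=3, deg[7]=1+1=2, deg[8]=1+1=2, deg[9]=1+1=2, deg[10]=1+1=2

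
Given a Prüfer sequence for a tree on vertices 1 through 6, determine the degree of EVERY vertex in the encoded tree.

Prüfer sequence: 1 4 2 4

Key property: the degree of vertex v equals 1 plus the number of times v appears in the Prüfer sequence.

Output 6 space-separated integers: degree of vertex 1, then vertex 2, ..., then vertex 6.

Answer: 2 2 1 3 1 1

Derivation:
p_1 = 1: count[1] becomes 1
p_2 = 4: count[4] becomes 1
p_3 = 2: count[2] becomes 1
p_4 = 4: count[4] becomes 2
Degrees (1 + count): deg[1]=1+1=2, deg[2]=1+1=2, deg[3]=1+0=1, deg[4]=1+2=3, deg[5]=1+0=1, deg[6]=1+0=1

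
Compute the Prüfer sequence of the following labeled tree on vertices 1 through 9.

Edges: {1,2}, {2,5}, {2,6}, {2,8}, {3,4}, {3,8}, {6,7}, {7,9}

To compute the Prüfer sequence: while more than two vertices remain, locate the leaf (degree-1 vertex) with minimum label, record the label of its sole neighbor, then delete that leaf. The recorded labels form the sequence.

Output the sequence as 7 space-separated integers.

Answer: 2 3 8 2 2 6 7

Derivation:
Step 1: leaves = {1,4,5,9}. Remove smallest leaf 1, emit neighbor 2.
Step 2: leaves = {4,5,9}. Remove smallest leaf 4, emit neighbor 3.
Step 3: leaves = {3,5,9}. Remove smallest leaf 3, emit neighbor 8.
Step 4: leaves = {5,8,9}. Remove smallest leaf 5, emit neighbor 2.
Step 5: leaves = {8,9}. Remove smallest leaf 8, emit neighbor 2.
Step 6: leaves = {2,9}. Remove smallest leaf 2, emit neighbor 6.
Step 7: leaves = {6,9}. Remove smallest leaf 6, emit neighbor 7.
Done: 2 vertices remain (7, 9). Sequence = [2 3 8 2 2 6 7]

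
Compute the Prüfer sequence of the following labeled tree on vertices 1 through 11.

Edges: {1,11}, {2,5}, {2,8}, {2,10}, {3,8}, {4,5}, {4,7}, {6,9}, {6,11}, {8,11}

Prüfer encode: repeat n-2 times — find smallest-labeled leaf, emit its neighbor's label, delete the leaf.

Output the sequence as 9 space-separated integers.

Answer: 11 8 4 5 2 6 11 2 8

Derivation:
Step 1: leaves = {1,3,7,9,10}. Remove smallest leaf 1, emit neighbor 11.
Step 2: leaves = {3,7,9,10}. Remove smallest leaf 3, emit neighbor 8.
Step 3: leaves = {7,9,10}. Remove smallest leaf 7, emit neighbor 4.
Step 4: leaves = {4,9,10}. Remove smallest leaf 4, emit neighbor 5.
Step 5: leaves = {5,9,10}. Remove smallest leaf 5, emit neighbor 2.
Step 6: leaves = {9,10}. Remove smallest leaf 9, emit neighbor 6.
Step 7: leaves = {6,10}. Remove smallest leaf 6, emit neighbor 11.
Step 8: leaves = {10,11}. Remove smallest leaf 10, emit neighbor 2.
Step 9: leaves = {2,11}. Remove smallest leaf 2, emit neighbor 8.
Done: 2 vertices remain (8, 11). Sequence = [11 8 4 5 2 6 11 2 8]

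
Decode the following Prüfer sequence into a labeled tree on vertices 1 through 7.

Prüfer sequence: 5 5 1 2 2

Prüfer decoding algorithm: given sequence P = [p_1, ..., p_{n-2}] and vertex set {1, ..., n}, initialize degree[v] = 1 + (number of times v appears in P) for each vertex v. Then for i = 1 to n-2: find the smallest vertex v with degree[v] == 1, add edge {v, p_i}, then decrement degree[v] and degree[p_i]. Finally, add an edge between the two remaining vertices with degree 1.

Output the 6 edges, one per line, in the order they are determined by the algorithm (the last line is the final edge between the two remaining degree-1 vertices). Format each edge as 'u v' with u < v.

Answer: 3 5
4 5
1 5
1 2
2 6
2 7

Derivation:
Initial degrees: {1:2, 2:3, 3:1, 4:1, 5:3, 6:1, 7:1}
Step 1: smallest deg-1 vertex = 3, p_1 = 5. Add edge {3,5}. Now deg[3]=0, deg[5]=2.
Step 2: smallest deg-1 vertex = 4, p_2 = 5. Add edge {4,5}. Now deg[4]=0, deg[5]=1.
Step 3: smallest deg-1 vertex = 5, p_3 = 1. Add edge {1,5}. Now deg[5]=0, deg[1]=1.
Step 4: smallest deg-1 vertex = 1, p_4 = 2. Add edge {1,2}. Now deg[1]=0, deg[2]=2.
Step 5: smallest deg-1 vertex = 6, p_5 = 2. Add edge {2,6}. Now deg[6]=0, deg[2]=1.
Final: two remaining deg-1 vertices are 2, 7. Add edge {2,7}.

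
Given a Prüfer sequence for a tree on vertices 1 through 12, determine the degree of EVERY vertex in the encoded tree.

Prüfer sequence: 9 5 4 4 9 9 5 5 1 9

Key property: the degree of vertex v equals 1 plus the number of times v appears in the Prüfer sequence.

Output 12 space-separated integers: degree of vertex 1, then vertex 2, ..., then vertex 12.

p_1 = 9: count[9] becomes 1
p_2 = 5: count[5] becomes 1
p_3 = 4: count[4] becomes 1
p_4 = 4: count[4] becomes 2
p_5 = 9: count[9] becomes 2
p_6 = 9: count[9] becomes 3
p_7 = 5: count[5] becomes 2
p_8 = 5: count[5] becomes 3
p_9 = 1: count[1] becomes 1
p_10 = 9: count[9] becomes 4
Degrees (1 + count): deg[1]=1+1=2, deg[2]=1+0=1, deg[3]=1+0=1, deg[4]=1+2=3, deg[5]=1+3=4, deg[6]=1+0=1, deg[7]=1+0=1, deg[8]=1+0=1, deg[9]=1+4=5, deg[10]=1+0=1, deg[11]=1+0=1, deg[12]=1+0=1

Answer: 2 1 1 3 4 1 1 1 5 1 1 1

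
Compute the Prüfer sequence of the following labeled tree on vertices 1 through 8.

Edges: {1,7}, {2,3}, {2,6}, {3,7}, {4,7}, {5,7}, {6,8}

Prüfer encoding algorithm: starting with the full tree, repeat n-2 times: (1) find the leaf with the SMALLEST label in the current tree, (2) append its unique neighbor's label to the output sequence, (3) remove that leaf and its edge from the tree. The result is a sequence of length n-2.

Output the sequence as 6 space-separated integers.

Step 1: leaves = {1,4,5,8}. Remove smallest leaf 1, emit neighbor 7.
Step 2: leaves = {4,5,8}. Remove smallest leaf 4, emit neighbor 7.
Step 3: leaves = {5,8}. Remove smallest leaf 5, emit neighbor 7.
Step 4: leaves = {7,8}. Remove smallest leaf 7, emit neighbor 3.
Step 5: leaves = {3,8}. Remove smallest leaf 3, emit neighbor 2.
Step 6: leaves = {2,8}. Remove smallest leaf 2, emit neighbor 6.
Done: 2 vertices remain (6, 8). Sequence = [7 7 7 3 2 6]

Answer: 7 7 7 3 2 6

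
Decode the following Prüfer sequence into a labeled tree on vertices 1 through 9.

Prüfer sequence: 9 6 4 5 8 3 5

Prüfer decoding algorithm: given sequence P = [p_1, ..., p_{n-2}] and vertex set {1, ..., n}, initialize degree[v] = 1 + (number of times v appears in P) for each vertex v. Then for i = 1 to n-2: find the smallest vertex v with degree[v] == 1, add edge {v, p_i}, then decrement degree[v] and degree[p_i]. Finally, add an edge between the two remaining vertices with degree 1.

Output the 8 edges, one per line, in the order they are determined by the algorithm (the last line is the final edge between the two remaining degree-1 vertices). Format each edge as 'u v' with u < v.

Answer: 1 9
2 6
4 6
4 5
7 8
3 8
3 5
5 9

Derivation:
Initial degrees: {1:1, 2:1, 3:2, 4:2, 5:3, 6:2, 7:1, 8:2, 9:2}
Step 1: smallest deg-1 vertex = 1, p_1 = 9. Add edge {1,9}. Now deg[1]=0, deg[9]=1.
Step 2: smallest deg-1 vertex = 2, p_2 = 6. Add edge {2,6}. Now deg[2]=0, deg[6]=1.
Step 3: smallest deg-1 vertex = 6, p_3 = 4. Add edge {4,6}. Now deg[6]=0, deg[4]=1.
Step 4: smallest deg-1 vertex = 4, p_4 = 5. Add edge {4,5}. Now deg[4]=0, deg[5]=2.
Step 5: smallest deg-1 vertex = 7, p_5 = 8. Add edge {7,8}. Now deg[7]=0, deg[8]=1.
Step 6: smallest deg-1 vertex = 8, p_6 = 3. Add edge {3,8}. Now deg[8]=0, deg[3]=1.
Step 7: smallest deg-1 vertex = 3, p_7 = 5. Add edge {3,5}. Now deg[3]=0, deg[5]=1.
Final: two remaining deg-1 vertices are 5, 9. Add edge {5,9}.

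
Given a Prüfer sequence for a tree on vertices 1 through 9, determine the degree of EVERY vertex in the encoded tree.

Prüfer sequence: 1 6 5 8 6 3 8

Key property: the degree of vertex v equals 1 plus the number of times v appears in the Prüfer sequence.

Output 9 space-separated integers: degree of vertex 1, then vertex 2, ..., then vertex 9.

p_1 = 1: count[1] becomes 1
p_2 = 6: count[6] becomes 1
p_3 = 5: count[5] becomes 1
p_4 = 8: count[8] becomes 1
p_5 = 6: count[6] becomes 2
p_6 = 3: count[3] becomes 1
p_7 = 8: count[8] becomes 2
Degrees (1 + count): deg[1]=1+1=2, deg[2]=1+0=1, deg[3]=1+1=2, deg[4]=1+0=1, deg[5]=1+1=2, deg[6]=1+2=3, deg[7]=1+0=1, deg[8]=1+2=3, deg[9]=1+0=1

Answer: 2 1 2 1 2 3 1 3 1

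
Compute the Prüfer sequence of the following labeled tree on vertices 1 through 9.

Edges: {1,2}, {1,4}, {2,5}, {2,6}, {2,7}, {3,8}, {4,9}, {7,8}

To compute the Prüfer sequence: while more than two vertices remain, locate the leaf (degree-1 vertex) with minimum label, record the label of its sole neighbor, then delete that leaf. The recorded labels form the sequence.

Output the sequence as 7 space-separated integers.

Step 1: leaves = {3,5,6,9}. Remove smallest leaf 3, emit neighbor 8.
Step 2: leaves = {5,6,8,9}. Remove smallest leaf 5, emit neighbor 2.
Step 3: leaves = {6,8,9}. Remove smallest leaf 6, emit neighbor 2.
Step 4: leaves = {8,9}. Remove smallest leaf 8, emit neighbor 7.
Step 5: leaves = {7,9}. Remove smallest leaf 7, emit neighbor 2.
Step 6: leaves = {2,9}. Remove smallest leaf 2, emit neighbor 1.
Step 7: leaves = {1,9}. Remove smallest leaf 1, emit neighbor 4.
Done: 2 vertices remain (4, 9). Sequence = [8 2 2 7 2 1 4]

Answer: 8 2 2 7 2 1 4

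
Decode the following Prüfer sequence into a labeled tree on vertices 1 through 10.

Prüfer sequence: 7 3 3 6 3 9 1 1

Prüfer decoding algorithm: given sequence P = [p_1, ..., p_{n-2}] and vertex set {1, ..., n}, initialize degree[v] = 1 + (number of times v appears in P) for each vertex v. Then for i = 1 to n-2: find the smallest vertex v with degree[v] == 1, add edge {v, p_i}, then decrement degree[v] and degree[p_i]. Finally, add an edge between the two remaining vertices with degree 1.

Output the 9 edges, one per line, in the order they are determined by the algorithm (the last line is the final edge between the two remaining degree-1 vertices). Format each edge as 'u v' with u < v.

Answer: 2 7
3 4
3 5
6 7
3 6
3 9
1 8
1 9
1 10

Derivation:
Initial degrees: {1:3, 2:1, 3:4, 4:1, 5:1, 6:2, 7:2, 8:1, 9:2, 10:1}
Step 1: smallest deg-1 vertex = 2, p_1 = 7. Add edge {2,7}. Now deg[2]=0, deg[7]=1.
Step 2: smallest deg-1 vertex = 4, p_2 = 3. Add edge {3,4}. Now deg[4]=0, deg[3]=3.
Step 3: smallest deg-1 vertex = 5, p_3 = 3. Add edge {3,5}. Now deg[5]=0, deg[3]=2.
Step 4: smallest deg-1 vertex = 7, p_4 = 6. Add edge {6,7}. Now deg[7]=0, deg[6]=1.
Step 5: smallest deg-1 vertex = 6, p_5 = 3. Add edge {3,6}. Now deg[6]=0, deg[3]=1.
Step 6: smallest deg-1 vertex = 3, p_6 = 9. Add edge {3,9}. Now deg[3]=0, deg[9]=1.
Step 7: smallest deg-1 vertex = 8, p_7 = 1. Add edge {1,8}. Now deg[8]=0, deg[1]=2.
Step 8: smallest deg-1 vertex = 9, p_8 = 1. Add edge {1,9}. Now deg[9]=0, deg[1]=1.
Final: two remaining deg-1 vertices are 1, 10. Add edge {1,10}.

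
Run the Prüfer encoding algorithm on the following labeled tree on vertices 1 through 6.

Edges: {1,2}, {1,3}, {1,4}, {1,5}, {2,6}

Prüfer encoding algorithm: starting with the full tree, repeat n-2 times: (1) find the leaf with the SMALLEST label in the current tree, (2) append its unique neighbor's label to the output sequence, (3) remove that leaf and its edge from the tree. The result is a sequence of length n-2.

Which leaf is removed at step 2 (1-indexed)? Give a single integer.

Answer: 4

Derivation:
Step 1: current leaves = {3,4,5,6}. Remove leaf 3 (neighbor: 1).
Step 2: current leaves = {4,5,6}. Remove leaf 4 (neighbor: 1).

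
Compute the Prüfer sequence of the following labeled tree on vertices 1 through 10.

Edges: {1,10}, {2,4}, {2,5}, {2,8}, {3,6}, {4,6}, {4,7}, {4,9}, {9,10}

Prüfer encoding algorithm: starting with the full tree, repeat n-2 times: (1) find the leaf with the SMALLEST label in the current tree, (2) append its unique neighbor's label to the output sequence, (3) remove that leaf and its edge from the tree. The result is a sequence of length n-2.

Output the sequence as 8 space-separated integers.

Answer: 10 6 2 4 4 2 4 9

Derivation:
Step 1: leaves = {1,3,5,7,8}. Remove smallest leaf 1, emit neighbor 10.
Step 2: leaves = {3,5,7,8,10}. Remove smallest leaf 3, emit neighbor 6.
Step 3: leaves = {5,6,7,8,10}. Remove smallest leaf 5, emit neighbor 2.
Step 4: leaves = {6,7,8,10}. Remove smallest leaf 6, emit neighbor 4.
Step 5: leaves = {7,8,10}. Remove smallest leaf 7, emit neighbor 4.
Step 6: leaves = {8,10}. Remove smallest leaf 8, emit neighbor 2.
Step 7: leaves = {2,10}. Remove smallest leaf 2, emit neighbor 4.
Step 8: leaves = {4,10}. Remove smallest leaf 4, emit neighbor 9.
Done: 2 vertices remain (9, 10). Sequence = [10 6 2 4 4 2 4 9]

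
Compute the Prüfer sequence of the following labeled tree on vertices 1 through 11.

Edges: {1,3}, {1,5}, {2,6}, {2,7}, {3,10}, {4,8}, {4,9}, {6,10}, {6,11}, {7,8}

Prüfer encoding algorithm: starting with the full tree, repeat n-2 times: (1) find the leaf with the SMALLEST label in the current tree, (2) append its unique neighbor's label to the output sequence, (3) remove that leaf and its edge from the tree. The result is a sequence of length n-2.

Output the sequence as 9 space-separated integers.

Answer: 1 3 10 4 8 7 2 6 6

Derivation:
Step 1: leaves = {5,9,11}. Remove smallest leaf 5, emit neighbor 1.
Step 2: leaves = {1,9,11}. Remove smallest leaf 1, emit neighbor 3.
Step 3: leaves = {3,9,11}. Remove smallest leaf 3, emit neighbor 10.
Step 4: leaves = {9,10,11}. Remove smallest leaf 9, emit neighbor 4.
Step 5: leaves = {4,10,11}. Remove smallest leaf 4, emit neighbor 8.
Step 6: leaves = {8,10,11}. Remove smallest leaf 8, emit neighbor 7.
Step 7: leaves = {7,10,11}. Remove smallest leaf 7, emit neighbor 2.
Step 8: leaves = {2,10,11}. Remove smallest leaf 2, emit neighbor 6.
Step 9: leaves = {10,11}. Remove smallest leaf 10, emit neighbor 6.
Done: 2 vertices remain (6, 11). Sequence = [1 3 10 4 8 7 2 6 6]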